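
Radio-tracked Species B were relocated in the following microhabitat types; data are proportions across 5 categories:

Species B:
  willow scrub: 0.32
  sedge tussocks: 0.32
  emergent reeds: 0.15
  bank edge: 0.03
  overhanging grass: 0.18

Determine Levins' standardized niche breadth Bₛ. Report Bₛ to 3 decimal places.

0.709

Σpᵢ² = 0.32² + 0.32² + 0.15² + 0.03² + 0.18² = 0.1024 + 0.1024 + 0.0225 + 0.0009 + 0.0324 = 0.2606
B = 1 / 0.2606 = 3.83730
Bₛ = (B − 1)/(n − 1) = (3.83730 − 1)/(5 − 1) = 2.83730/4 = 0.70933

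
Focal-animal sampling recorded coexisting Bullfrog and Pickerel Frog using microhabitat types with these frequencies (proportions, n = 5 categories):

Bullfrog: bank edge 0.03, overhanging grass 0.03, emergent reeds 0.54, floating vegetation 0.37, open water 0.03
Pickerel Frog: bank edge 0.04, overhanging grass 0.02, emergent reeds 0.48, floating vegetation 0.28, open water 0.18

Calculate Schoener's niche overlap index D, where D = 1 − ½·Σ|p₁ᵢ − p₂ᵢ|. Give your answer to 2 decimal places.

0.84

Σ|p₁ᵢ − p₂ᵢ| = 0.01 + 0.01 + 0.06 + 0.09 + 0.15 = 0.32
D = 1 − ½ × 0.32 = 1 − 0.160 = 0.8400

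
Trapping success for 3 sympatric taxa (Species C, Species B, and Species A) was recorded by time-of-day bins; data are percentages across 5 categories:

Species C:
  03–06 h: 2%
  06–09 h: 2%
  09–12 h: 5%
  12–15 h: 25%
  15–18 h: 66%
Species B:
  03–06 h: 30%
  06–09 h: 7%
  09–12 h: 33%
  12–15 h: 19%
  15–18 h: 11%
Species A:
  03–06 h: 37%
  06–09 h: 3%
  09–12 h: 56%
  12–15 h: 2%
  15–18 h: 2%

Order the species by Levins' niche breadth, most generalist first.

Convert percentages to proportions (divide by 100).
Σp_Cᵢ² = 0.02² + 0.02² + 0.05² + 0.25² + 0.66² = 0.0004 + 0.0004 + 0.0025 + 0.0625 + 0.4356 = 0.5014
B_C = 1 / 0.5014 = 1.9944
Σp_Bᵢ² = 0.30² + 0.07² + 0.33² + 0.19² + 0.11² = 0.0900 + 0.0049 + 0.1089 + 0.0361 + 0.0121 = 0.2520
B_B = 1 / 0.2520 = 3.9683
Σp_Aᵢ² = 0.37² + 0.03² + 0.56² + 0.02² + 0.02² = 0.1369 + 0.0009 + 0.3136 + 0.0004 + 0.0004 = 0.4522
B_A = 1 / 0.4522 = 2.2114
Ranking by B (broadest → narrowest): Species B (3.97) > Species A (2.21) > Species C (1.99)

Species B > Species A > Species C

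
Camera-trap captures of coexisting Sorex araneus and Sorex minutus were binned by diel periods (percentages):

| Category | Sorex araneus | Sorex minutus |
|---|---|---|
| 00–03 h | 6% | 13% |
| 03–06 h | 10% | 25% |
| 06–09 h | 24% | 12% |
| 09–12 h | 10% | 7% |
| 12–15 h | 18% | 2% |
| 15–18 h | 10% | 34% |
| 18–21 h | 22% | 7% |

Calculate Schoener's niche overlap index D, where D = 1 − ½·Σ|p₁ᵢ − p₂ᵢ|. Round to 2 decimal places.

Convert percentages to proportions (divide by 100).
Σ|p₁ᵢ − p₂ᵢ| = 0.07 + 0.15 + 0.12 + 0.03 + 0.16 + 0.24 + 0.15 = 0.92
D = 1 − ½ × 0.92 = 1 − 0.460 = 0.5400

0.54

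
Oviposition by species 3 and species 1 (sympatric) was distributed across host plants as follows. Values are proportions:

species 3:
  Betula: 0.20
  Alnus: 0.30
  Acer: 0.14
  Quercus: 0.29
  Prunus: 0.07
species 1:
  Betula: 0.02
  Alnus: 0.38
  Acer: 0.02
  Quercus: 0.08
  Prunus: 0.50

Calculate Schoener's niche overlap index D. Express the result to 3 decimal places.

0.490

Σ|p₁ᵢ − p₂ᵢ| = 0.18 + 0.08 + 0.12 + 0.21 + 0.43 = 1.02
D = 1 − ½ × 1.02 = 1 − 0.510 = 0.49000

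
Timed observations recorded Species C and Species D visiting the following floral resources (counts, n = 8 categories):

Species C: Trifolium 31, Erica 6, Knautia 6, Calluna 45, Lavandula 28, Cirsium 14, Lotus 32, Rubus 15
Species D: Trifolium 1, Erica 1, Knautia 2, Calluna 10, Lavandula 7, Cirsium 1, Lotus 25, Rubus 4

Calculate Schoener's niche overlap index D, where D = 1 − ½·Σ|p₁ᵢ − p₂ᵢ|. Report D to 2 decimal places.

0.69

Proportions for Species C (n=177): 31/177=0.1751, 6/177=0.0339, 6/177=0.0339, 45/177=0.2542, 28/177=0.1582, 14/177=0.0791, 32/177=0.1808, 15/177=0.0847
Proportions for Species D (n=51): 1/51=0.0196, 1/51=0.0196, 2/51=0.0392, 10/51=0.1961, 7/51=0.1373, 1/51=0.0196, 25/51=0.4902, 4/51=0.0784
Σ|p₁ᵢ − p₂ᵢ| = 0.1555 + 0.0143 + 0.0053 + 0.0581 + 0.0209 + 0.0595 + 0.3094 + 0.0063 = 0.6293
D = 1 − ½ × 0.6293 = 1 − 0.31465 = 0.68535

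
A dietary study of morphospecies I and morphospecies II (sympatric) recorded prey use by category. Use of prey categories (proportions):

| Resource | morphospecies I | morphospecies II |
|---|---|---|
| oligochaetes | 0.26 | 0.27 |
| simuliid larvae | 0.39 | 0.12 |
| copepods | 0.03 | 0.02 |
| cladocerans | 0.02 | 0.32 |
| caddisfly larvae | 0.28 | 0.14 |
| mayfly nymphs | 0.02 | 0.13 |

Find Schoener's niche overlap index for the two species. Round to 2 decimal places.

Σ|p₁ᵢ − p₂ᵢ| = 0.01 + 0.27 + 0.01 + 0.30 + 0.14 + 0.11 = 0.84
D = 1 − ½ × 0.84 = 1 − 0.420 = 0.5800

0.58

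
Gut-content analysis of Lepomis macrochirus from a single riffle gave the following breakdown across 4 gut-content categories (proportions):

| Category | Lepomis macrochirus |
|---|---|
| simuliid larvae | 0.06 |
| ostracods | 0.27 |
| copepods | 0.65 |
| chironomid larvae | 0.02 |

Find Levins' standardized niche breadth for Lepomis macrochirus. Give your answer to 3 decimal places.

0.334

Σpᵢ² = 0.06² + 0.27² + 0.65² + 0.02² = 0.0036 + 0.0729 + 0.4225 + 0.0004 = 0.4994
B = 1 / 0.4994 = 2.00240
Bₛ = (B − 1)/(n − 1) = (2.00240 − 1)/(4 − 1) = 1.00240/3 = 0.33413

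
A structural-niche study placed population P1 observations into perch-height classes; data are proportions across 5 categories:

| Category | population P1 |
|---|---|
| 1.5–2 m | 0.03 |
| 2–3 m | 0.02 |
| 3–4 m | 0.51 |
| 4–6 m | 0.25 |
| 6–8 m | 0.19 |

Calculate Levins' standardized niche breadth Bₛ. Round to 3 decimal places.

0.444

Σpᵢ² = 0.03² + 0.02² + 0.51² + 0.25² + 0.19² = 0.0009 + 0.0004 + 0.2601 + 0.0625 + 0.0361 = 0.3600
B = 1 / 0.3600 = 2.77778
Bₛ = (B − 1)/(n − 1) = (2.77778 − 1)/(5 − 1) = 1.77778/4 = 0.44445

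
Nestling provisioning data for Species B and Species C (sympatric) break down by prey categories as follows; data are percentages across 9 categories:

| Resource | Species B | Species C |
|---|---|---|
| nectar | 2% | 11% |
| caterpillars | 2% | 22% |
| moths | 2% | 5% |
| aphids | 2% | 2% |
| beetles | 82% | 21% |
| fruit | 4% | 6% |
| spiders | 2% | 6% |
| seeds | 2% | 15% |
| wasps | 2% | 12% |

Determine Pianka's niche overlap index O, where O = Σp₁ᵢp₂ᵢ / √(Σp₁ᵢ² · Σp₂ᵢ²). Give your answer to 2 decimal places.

Convert percentages to proportions (divide by 100).
Σ p₁ᵢp₂ᵢ = 0.0022 + 0.0044 + 0.0010 + 0.0004 + 0.1722 + 0.0024 + 0.0012 + 0.0030 + 0.0024 = 0.1892
Σp_1ᵢ² = 0.02² + 0.02² + 0.02² + 0.02² + 0.82² + 0.04² + 0.02² + 0.02² + 0.02² = 0.0004 + 0.0004 + 0.0004 + 0.0004 + 0.6724 + 0.0016 + 0.0004 + 0.0004 + 0.0004 = 0.6768
Σp_2ᵢ² = 0.11² + 0.22² + 0.05² + 0.02² + 0.21² + 0.06² + 0.06² + 0.15² + 0.12² = 0.0121 + 0.0484 + 0.0025 + 0.0004 + 0.0441 + 0.0036 + 0.0036 + 0.0225 + 0.0144 = 0.1516
O = 0.1892 / √(0.6768 × 0.1516) = 0.1892 / 0.32032 = 0.5907

0.59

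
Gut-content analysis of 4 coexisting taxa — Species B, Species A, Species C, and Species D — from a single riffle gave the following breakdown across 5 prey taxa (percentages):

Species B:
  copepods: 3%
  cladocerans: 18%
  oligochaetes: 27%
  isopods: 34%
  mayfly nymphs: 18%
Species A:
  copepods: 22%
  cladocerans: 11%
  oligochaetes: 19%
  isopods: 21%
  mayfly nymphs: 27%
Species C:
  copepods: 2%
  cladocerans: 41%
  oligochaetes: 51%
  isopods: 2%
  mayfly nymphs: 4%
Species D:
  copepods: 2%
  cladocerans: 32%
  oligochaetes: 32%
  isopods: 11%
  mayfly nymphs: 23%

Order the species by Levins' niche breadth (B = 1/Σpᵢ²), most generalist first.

Species A > Species B > Species D > Species C

Convert percentages to proportions (divide by 100).
Σp_Bᵢ² = 0.03² + 0.18² + 0.27² + 0.34² + 0.18² = 0.0009 + 0.0324 + 0.0729 + 0.1156 + 0.0324 = 0.2542
B_B = 1 / 0.2542 = 3.9339
Σp_Aᵢ² = 0.22² + 0.11² + 0.19² + 0.21² + 0.27² = 0.0484 + 0.0121 + 0.0361 + 0.0441 + 0.0729 = 0.2136
B_A = 1 / 0.2136 = 4.6816
Σp_Cᵢ² = 0.02² + 0.41² + 0.51² + 0.02² + 0.04² = 0.0004 + 0.1681 + 0.2601 + 0.0004 + 0.0016 = 0.4306
B_C = 1 / 0.4306 = 2.3223
Σp_Dᵢ² = 0.02² + 0.32² + 0.32² + 0.11² + 0.23² = 0.0004 + 0.1024 + 0.1024 + 0.0121 + 0.0529 = 0.2702
B_D = 1 / 0.2702 = 3.7010
Ranking by B (broadest → narrowest): Species A (4.68) > Species B (3.93) > Species D (3.70) > Species C (2.32)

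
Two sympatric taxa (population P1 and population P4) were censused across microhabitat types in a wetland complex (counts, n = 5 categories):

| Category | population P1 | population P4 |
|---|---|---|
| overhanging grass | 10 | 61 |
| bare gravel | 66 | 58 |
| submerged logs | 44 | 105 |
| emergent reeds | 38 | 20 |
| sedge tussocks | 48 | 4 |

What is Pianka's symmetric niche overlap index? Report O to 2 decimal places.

0.73

Proportions for population P1 (n=206): 10/206=0.0485, 66/206=0.3204, 44/206=0.2136, 38/206=0.1845, 48/206=0.2330
Proportions for population P4 (n=248): 61/248=0.2460, 58/248=0.2339, 105/248=0.4234, 20/248=0.0806, 4/248=0.0161
Σ p₁ᵢp₂ᵢ = 0.011931 + 0.074942 + 0.090438 + 0.014871 + 0.003751 = 0.195933
Σp_1ᵢ² = 0.0485² + 0.3204² + 0.2136² + 0.1845² + 0.2330² = 0.002352 + 0.102656 + 0.045625 + 0.034040 + 0.054289 = 0.238962
Σp_2ᵢ² = 0.2460² + 0.2339² + 0.4234² + 0.0806² + 0.0161² = 0.060516 + 0.054709 + 0.179268 + 0.006496 + 0.000259 = 0.301248
O = 0.195933 / √(0.238962 × 0.301248) = 0.195933 / 0.2683036 = 0.7303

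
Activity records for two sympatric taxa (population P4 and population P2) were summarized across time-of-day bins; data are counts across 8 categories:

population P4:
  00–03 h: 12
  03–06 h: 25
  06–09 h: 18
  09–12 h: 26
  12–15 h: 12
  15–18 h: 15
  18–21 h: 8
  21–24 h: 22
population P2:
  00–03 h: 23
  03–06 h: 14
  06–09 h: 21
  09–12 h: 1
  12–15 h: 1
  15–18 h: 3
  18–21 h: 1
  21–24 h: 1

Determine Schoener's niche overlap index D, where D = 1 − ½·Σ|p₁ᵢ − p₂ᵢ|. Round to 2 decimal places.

0.51

Proportions for population P4 (n=138): 12/138=0.0870, 25/138=0.1812, 18/138=0.1304, 26/138=0.1884, 12/138=0.0870, 15/138=0.1087, 8/138=0.0580, 22/138=0.1594
Proportions for population P2 (n=65): 23/65=0.3538, 14/65=0.2154, 21/65=0.3231, 1/65=0.0154, 1/65=0.0154, 3/65=0.0462, 1/65=0.0154, 1/65=0.0154
Σ|p₁ᵢ − p₂ᵢ| = 0.2668 + 0.0342 + 0.1927 + 0.1730 + 0.0716 + 0.0625 + 0.0426 + 0.1440 = 0.9874
D = 1 − ½ × 0.9874 = 1 − 0.49370 = 0.50630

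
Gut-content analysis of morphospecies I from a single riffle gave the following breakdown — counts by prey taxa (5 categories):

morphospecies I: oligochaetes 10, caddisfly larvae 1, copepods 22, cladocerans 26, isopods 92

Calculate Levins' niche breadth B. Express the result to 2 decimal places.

Proportions for morphospecies I (n=151): 10/151=0.0662, 1/151=0.0066, 22/151=0.1457, 26/151=0.1722, 92/151=0.6093
Σpᵢ² = 0.0662² + 0.0066² + 0.1457² + 0.1722² + 0.6093² = 0.004382 + 0.000044 + 0.021228 + 0.029653 + 0.371246 = 0.426553
B = 1 / 0.426553 = 2.3444

2.34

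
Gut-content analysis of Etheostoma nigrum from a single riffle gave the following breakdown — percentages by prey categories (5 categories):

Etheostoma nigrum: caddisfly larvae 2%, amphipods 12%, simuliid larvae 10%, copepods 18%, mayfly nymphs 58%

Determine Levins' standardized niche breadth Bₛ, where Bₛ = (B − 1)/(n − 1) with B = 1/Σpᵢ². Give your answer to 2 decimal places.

Convert percentages to proportions (divide by 100).
Σpᵢ² = 0.02² + 0.12² + 0.10² + 0.18² + 0.58² = 0.0004 + 0.0144 + 0.0100 + 0.0324 + 0.3364 = 0.3936
B = 1 / 0.3936 = 2.5407
Bₛ = (B − 1)/(n − 1) = (2.5407 − 1)/(5 − 1) = 1.5407/4 = 0.3852

0.39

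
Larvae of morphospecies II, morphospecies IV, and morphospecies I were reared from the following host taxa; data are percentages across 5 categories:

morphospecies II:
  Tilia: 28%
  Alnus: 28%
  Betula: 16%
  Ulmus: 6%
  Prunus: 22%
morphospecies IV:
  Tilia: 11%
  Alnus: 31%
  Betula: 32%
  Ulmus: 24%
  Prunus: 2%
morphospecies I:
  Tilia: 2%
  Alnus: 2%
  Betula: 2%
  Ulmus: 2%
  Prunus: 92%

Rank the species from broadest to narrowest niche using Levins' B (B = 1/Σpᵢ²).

Convert percentages to proportions (divide by 100).
Σp_IIᵢ² = 0.28² + 0.28² + 0.16² + 0.06² + 0.22² = 0.0784 + 0.0784 + 0.0256 + 0.0036 + 0.0484 = 0.2344
B_II = 1 / 0.2344 = 4.2662
Σp_IVᵢ² = 0.11² + 0.31² + 0.32² + 0.24² + 0.02² = 0.0121 + 0.0961 + 0.1024 + 0.0576 + 0.0004 = 0.2686
B_IV = 1 / 0.2686 = 3.7230
Σp_Iᵢ² = 0.02² + 0.02² + 0.02² + 0.02² + 0.92² = 0.0004 + 0.0004 + 0.0004 + 0.0004 + 0.8464 = 0.8480
B_I = 1 / 0.8480 = 1.1792
Ranking by B (broadest → narrowest): morphospecies II (4.27) > morphospecies IV (3.72) > morphospecies I (1.18)

morphospecies II > morphospecies IV > morphospecies I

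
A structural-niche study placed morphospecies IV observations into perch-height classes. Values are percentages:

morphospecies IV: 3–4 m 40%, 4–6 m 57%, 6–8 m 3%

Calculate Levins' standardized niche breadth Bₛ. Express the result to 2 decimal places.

Convert percentages to proportions (divide by 100).
Σpᵢ² = 0.40² + 0.57² + 0.03² = 0.1600 + 0.3249 + 0.0009 = 0.4858
B = 1 / 0.4858 = 2.0585
Bₛ = (B − 1)/(n − 1) = (2.0585 − 1)/(3 − 1) = 1.0585/2 = 0.5293

0.53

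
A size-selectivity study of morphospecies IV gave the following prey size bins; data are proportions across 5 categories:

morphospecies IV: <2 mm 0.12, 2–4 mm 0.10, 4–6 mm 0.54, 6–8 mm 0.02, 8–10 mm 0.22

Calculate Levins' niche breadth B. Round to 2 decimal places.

2.74

Σpᵢ² = 0.12² + 0.10² + 0.54² + 0.02² + 0.22² = 0.0144 + 0.0100 + 0.2916 + 0.0004 + 0.0484 = 0.3648
B = 1 / 0.3648 = 2.7412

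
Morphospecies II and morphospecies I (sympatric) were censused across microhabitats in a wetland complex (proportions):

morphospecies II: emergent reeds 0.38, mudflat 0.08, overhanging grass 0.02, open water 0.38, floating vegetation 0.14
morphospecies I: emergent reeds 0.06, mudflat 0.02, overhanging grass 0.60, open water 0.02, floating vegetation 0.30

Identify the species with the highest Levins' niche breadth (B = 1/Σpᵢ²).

Σp_IIᵢ² = 0.38² + 0.08² + 0.02² + 0.38² + 0.14² = 0.1444 + 0.0064 + 0.0004 + 0.1444 + 0.0196 = 0.3152
B_II = 1 / 0.3152 = 3.1726
Σp_Iᵢ² = 0.06² + 0.02² + 0.60² + 0.02² + 0.30² = 0.0036 + 0.0004 + 0.3600 + 0.0004 + 0.0900 = 0.4544
B_I = 1 / 0.4544 = 2.2007
Highest B → broadest niche (most generalist): morphospecies II (B = 3.17).

morphospecies II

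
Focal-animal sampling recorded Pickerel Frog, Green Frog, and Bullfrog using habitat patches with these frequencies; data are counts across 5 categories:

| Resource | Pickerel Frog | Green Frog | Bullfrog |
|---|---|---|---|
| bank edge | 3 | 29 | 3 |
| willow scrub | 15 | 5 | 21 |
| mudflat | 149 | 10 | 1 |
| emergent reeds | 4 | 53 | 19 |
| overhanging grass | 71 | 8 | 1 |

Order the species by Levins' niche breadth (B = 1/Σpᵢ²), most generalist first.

Green Frog > Bullfrog > Pickerel Frog

Proportions for Pickerel Frog (n=242): 3/242=0.0124, 15/242=0.0620, 149/242=0.6157, 4/242=0.0165, 71/242=0.2934
Proportions for Green Frog (n=105): 29/105=0.2762, 5/105=0.0476, 10/105=0.0952, 53/105=0.5048, 8/105=0.0762
Proportions for Bullfrog (n=45): 3/45=0.0667, 21/45=0.4667, 1/45=0.0222, 19/45=0.4222, 1/45=0.0222
Σp_Pickᵢ² = 0.0124² + 0.0620² + 0.6157² + 0.0165² + 0.2934² = 0.000154 + 0.003844 + 0.379086 + 0.000272 + 0.086084 = 0.469440
B_Pick = 1 / 0.469440 = 2.1302
Σp_Greeᵢ² = 0.2762² + 0.0476² + 0.0952² + 0.5048² + 0.0762² = 0.076286 + 0.002266 + 0.009063 + 0.254823 + 0.005806 = 0.348244
B_Gree = 1 / 0.348244 = 2.8715
Σp_Bullᵢ² = 0.0667² + 0.4667² + 0.0222² + 0.4222² + 0.0222² = 0.004449 + 0.217809 + 0.000493 + 0.178253 + 0.000493 = 0.401497
B_Bull = 1 / 0.401497 = 2.4907
Ranking by B (broadest → narrowest): Green Frog (2.87) > Bullfrog (2.49) > Pickerel Frog (2.13)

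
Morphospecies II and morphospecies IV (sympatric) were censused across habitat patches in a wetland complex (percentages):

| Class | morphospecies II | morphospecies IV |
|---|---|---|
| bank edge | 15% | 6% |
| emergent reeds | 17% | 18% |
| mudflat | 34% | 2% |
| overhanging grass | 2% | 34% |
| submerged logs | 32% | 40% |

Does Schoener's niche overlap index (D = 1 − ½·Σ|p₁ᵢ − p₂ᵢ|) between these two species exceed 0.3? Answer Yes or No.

Convert percentages to proportions (divide by 100).
Σ|p₁ᵢ − p₂ᵢ| = 0.09 + 0.01 + 0.32 + 0.32 + 0.08 = 0.82
D = 1 − ½ × 0.82 = 1 − 0.410 = 0.5900
D = 0.5900 > 0.3 → Yes.

Yes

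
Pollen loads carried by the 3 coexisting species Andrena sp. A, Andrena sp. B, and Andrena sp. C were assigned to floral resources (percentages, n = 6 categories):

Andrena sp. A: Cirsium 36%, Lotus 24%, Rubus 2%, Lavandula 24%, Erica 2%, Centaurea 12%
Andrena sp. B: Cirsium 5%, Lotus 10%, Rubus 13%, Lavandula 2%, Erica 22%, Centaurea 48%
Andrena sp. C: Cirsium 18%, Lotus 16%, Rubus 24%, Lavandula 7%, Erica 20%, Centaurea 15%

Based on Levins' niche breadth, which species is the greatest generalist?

Convert percentages to proportions (divide by 100).
Σp_Aᵢ² = 0.36² + 0.24² + 0.02² + 0.24² + 0.02² + 0.12² = 0.1296 + 0.0576 + 0.0004 + 0.0576 + 0.0004 + 0.0144 = 0.2600
B_A = 1 / 0.2600 = 3.8462
Σp_Bᵢ² = 0.05² + 0.10² + 0.13² + 0.02² + 0.22² + 0.48² = 0.0025 + 0.0100 + 0.0169 + 0.0004 + 0.0484 + 0.2304 = 0.3086
B_B = 1 / 0.3086 = 3.2404
Σp_Cᵢ² = 0.18² + 0.16² + 0.24² + 0.07² + 0.20² + 0.15² = 0.0324 + 0.0256 + 0.0576 + 0.0049 + 0.0400 + 0.0225 = 0.1830
B_C = 1 / 0.1830 = 5.4645
Highest B → broadest niche (most generalist): Andrena sp. C (B = 5.46).

Andrena sp. C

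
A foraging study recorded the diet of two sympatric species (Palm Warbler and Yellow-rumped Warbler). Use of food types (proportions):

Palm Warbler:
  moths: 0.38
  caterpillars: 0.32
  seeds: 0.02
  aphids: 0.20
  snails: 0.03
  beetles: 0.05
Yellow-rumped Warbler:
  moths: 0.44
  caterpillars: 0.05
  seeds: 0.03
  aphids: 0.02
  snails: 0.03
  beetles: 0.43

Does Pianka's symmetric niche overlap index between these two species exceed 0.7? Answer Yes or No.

No

Σ p₁ᵢp₂ᵢ = 0.1672 + 0.0160 + 0.0006 + 0.0040 + 0.0009 + 0.0215 = 0.2102
Σp_1ᵢ² = 0.38² + 0.32² + 0.02² + 0.20² + 0.03² + 0.05² = 0.1444 + 0.1024 + 0.0004 + 0.0400 + 0.0009 + 0.0025 = 0.2906
Σp_2ᵢ² = 0.44² + 0.05² + 0.03² + 0.02² + 0.03² + 0.43² = 0.1936 + 0.0025 + 0.0009 + 0.0004 + 0.0009 + 0.1849 = 0.3832
O = 0.2102 / √(0.2906 × 0.3832) = 0.2102 / 0.33370 = 0.6299
O = 0.6299 < 0.7 → No.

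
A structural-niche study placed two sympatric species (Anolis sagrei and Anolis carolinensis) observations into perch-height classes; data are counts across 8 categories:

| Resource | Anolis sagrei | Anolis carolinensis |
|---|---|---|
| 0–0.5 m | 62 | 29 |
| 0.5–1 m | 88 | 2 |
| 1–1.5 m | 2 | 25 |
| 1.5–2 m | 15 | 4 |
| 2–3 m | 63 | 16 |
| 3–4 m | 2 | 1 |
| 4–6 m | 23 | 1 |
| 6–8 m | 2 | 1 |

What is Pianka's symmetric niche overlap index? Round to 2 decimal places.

0.58

Proportions for Anolis sagrei (n=257): 62/257=0.2412, 88/257=0.3424, 2/257=0.0078, 15/257=0.0584, 63/257=0.2451, 2/257=0.0078, 23/257=0.0895, 2/257=0.0078
Proportions for Anolis carolinensis (n=79): 29/79=0.3671, 2/79=0.0253, 25/79=0.3165, 4/79=0.0506, 16/79=0.2025, 1/79=0.0127, 1/79=0.0127, 1/79=0.0127
Σ p₁ᵢp₂ᵢ = 0.088545 + 0.008663 + 0.002469 + 0.002955 + 0.049633 + 0.000099 + 0.001137 + 0.000099 = 0.153600
Σp_1ᵢ² = 0.2412² + 0.3424² + 0.0078² + 0.0584² + 0.2451² + 0.0078² + 0.0895² + 0.0078² = 0.058177 + 0.117238 + 0.000061 + 0.003411 + 0.060074 + 0.000061 + 0.008010 + 0.000061 = 0.247093
Σp_2ᵢ² = 0.3671² + 0.0253² + 0.3165² + 0.0506² + 0.2025² + 0.0127² + 0.0127² + 0.0127² = 0.134762 + 0.000640 + 0.100172 + 0.002560 + 0.041006 + 0.000161 + 0.000161 + 0.000161 = 0.279623
O = 0.153600 / √(0.247093 × 0.279623) = 0.153600 / 0.2628553 = 0.5844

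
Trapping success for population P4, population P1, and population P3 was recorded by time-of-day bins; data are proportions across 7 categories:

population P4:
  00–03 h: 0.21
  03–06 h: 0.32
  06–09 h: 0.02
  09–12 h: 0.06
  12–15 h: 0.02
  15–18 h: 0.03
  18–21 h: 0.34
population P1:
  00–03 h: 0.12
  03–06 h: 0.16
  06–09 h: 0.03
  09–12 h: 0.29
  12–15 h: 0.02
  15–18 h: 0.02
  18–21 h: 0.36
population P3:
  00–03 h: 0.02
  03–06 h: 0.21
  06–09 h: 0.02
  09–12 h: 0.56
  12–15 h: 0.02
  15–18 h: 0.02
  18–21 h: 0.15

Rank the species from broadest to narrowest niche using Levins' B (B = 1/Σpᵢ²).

population P1 > population P4 > population P3

Σp_P4ᵢ² = 0.21² + 0.32² + 0.02² + 0.06² + 0.02² + 0.03² + 0.34² = 0.0441 + 0.1024 + 0.0004 + 0.0036 + 0.0004 + 0.0009 + 0.1156 = 0.2674
B_P4 = 1 / 0.2674 = 3.7397
Σp_P1ᵢ² = 0.12² + 0.16² + 0.03² + 0.29² + 0.02² + 0.02² + 0.36² = 0.0144 + 0.0256 + 0.0009 + 0.0841 + 0.0004 + 0.0004 + 0.1296 = 0.2554
B_P1 = 1 / 0.2554 = 3.9154
Σp_P3ᵢ² = 0.02² + 0.21² + 0.02² + 0.56² + 0.02² + 0.02² + 0.15² = 0.0004 + 0.0441 + 0.0004 + 0.3136 + 0.0004 + 0.0004 + 0.0225 = 0.3818
B_P3 = 1 / 0.3818 = 2.6192
Ranking by B (broadest → narrowest): population P1 (3.92) > population P4 (3.74) > population P3 (2.62)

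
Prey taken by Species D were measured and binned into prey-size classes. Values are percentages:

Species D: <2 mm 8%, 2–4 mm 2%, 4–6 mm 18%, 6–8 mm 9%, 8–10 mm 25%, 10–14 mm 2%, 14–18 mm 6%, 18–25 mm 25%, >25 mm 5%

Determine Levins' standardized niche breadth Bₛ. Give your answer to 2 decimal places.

Convert percentages to proportions (divide by 100).
Σpᵢ² = 0.08² + 0.02² + 0.18² + 0.09² + 0.25² + 0.02² + 0.06² + 0.25² + 0.05² = 0.0064 + 0.0004 + 0.0324 + 0.0081 + 0.0625 + 0.0004 + 0.0036 + 0.0625 + 0.0025 = 0.1788
B = 1 / 0.1788 = 5.5928
Bₛ = (B − 1)/(n − 1) = (5.5928 − 1)/(9 − 1) = 4.5928/8 = 0.5741

0.57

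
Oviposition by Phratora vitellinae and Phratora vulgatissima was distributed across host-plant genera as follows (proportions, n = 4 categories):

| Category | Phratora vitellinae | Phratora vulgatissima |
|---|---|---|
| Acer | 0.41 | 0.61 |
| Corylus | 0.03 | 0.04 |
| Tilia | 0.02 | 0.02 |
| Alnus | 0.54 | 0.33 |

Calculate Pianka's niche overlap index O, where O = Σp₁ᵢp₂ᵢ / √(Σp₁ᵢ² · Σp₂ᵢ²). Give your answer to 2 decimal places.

0.91

Σ p₁ᵢp₂ᵢ = 0.2501 + 0.0012 + 0.0004 + 0.1782 = 0.4299
Σp_1ᵢ² = 0.41² + 0.03² + 0.02² + 0.54² = 0.1681 + 0.0009 + 0.0004 + 0.2916 = 0.4610
Σp_2ᵢ² = 0.61² + 0.04² + 0.02² + 0.33² = 0.3721 + 0.0016 + 0.0004 + 0.1089 = 0.4830
O = 0.4299 / √(0.4610 × 0.4830) = 0.4299 / 0.47187 = 0.9111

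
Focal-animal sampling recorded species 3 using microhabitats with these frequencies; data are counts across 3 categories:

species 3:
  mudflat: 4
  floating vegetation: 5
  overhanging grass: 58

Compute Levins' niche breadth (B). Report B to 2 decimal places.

Proportions for species 3 (n=67): 4/67=0.0597, 5/67=0.0746, 58/67=0.8657
Σpᵢ² = 0.0597² + 0.0746² + 0.8657² = 0.003564 + 0.005565 + 0.749436 = 0.758565
B = 1 / 0.758565 = 1.3183

1.32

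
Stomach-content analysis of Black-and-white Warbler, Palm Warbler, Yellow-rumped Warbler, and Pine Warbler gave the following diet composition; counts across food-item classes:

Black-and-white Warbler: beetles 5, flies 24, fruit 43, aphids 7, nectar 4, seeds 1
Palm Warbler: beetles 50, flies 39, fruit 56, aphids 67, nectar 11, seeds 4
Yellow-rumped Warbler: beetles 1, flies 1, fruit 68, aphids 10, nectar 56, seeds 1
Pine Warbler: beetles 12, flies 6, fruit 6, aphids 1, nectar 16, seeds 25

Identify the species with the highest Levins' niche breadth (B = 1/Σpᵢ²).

Palm Warbler

Proportions for Black-and-white Warbler (n=84): 5/84=0.0595, 24/84=0.2857, 43/84=0.5119, 7/84=0.0833, 4/84=0.0476, 1/84=0.0119
Proportions for Palm Warbler (n=227): 50/227=0.2203, 39/227=0.1718, 56/227=0.2467, 67/227=0.2952, 11/227=0.0485, 4/227=0.0176
Proportions for Yellow-rumped Warbler (n=137): 1/137=0.0073, 1/137=0.0073, 68/137=0.4964, 10/137=0.0730, 56/137=0.4088, 1/137=0.0073
Proportions for Pine Warbler (n=66): 12/66=0.1818, 6/66=0.0909, 6/66=0.0909, 1/66=0.0152, 16/66=0.2424, 25/66=0.3788
Σp_Blacᵢ² = 0.0595² + 0.2857² + 0.5119² + 0.0833² + 0.0476² + 0.0119² = 0.003540 + 0.081624 + 0.262042 + 0.006939 + 0.002266 + 0.000142 = 0.356553
B_Blac = 1 / 0.356553 = 2.8046
Σp_Palmᵢ² = 0.2203² + 0.1718² + 0.2467² + 0.2952² + 0.0485² + 0.0176² = 0.048532 + 0.029515 + 0.060861 + 0.087143 + 0.002352 + 0.000310 = 0.228713
B_Palm = 1 / 0.228713 = 4.3723
Σp_Yellᵢ² = 0.0073² + 0.0073² + 0.4964² + 0.0730² + 0.4088² + 0.0073² = 0.000053 + 0.000053 + 0.246413 + 0.005329 + 0.167117 + 0.000053 = 0.419018
B_Yell = 1 / 0.419018 = 2.3865
Σp_Pineᵢ² = 0.1818² + 0.0909² + 0.0909² + 0.0152² + 0.2424² + 0.3788² = 0.033051 + 0.008263 + 0.008263 + 0.000231 + 0.058758 + 0.143489 = 0.252055
B_Pine = 1 / 0.252055 = 3.9674
Highest B → broadest niche (most generalist): Palm Warbler (B = 4.37).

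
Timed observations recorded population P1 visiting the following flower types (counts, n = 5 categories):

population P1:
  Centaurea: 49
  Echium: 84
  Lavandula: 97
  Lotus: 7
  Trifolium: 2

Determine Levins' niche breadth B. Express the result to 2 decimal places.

3.02

Proportions for population P1 (n=239): 49/239=0.2050, 84/239=0.3515, 97/239=0.4059, 7/239=0.0293, 2/239=0.0084
Σpᵢ² = 0.2050² + 0.3515² + 0.4059² + 0.0293² + 0.0084² = 0.042025 + 0.123552 + 0.164755 + 0.000858 + 0.000071 = 0.331261
B = 1 / 0.331261 = 3.0188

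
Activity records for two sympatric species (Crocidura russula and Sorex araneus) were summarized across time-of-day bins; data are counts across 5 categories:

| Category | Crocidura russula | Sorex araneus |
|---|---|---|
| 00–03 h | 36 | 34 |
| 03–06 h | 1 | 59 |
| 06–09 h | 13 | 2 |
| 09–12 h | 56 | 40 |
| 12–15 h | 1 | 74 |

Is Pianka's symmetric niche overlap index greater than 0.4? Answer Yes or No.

Proportions for Crocidura russula (n=107): 36/107=0.3364, 1/107=0.0093, 13/107=0.1215, 56/107=0.5234, 1/107=0.0093
Proportions for Sorex araneus (n=209): 34/209=0.1627, 59/209=0.2823, 2/209=0.0096, 40/209=0.1914, 74/209=0.3541
Σ p₁ᵢp₂ᵢ = 0.054732 + 0.002625 + 0.001166 + 0.100179 + 0.003293 = 0.161995
Σp_1ᵢ² = 0.3364² + 0.0093² + 0.1215² + 0.5234² + 0.0093² = 0.113165 + 0.000086 + 0.014762 + 0.273948 + 0.000086 = 0.402047
Σp_2ᵢ² = 0.1627² + 0.2823² + 0.0096² + 0.1914² + 0.3541² = 0.026471 + 0.079693 + 0.000092 + 0.036634 + 0.125387 = 0.268277
O = 0.161995 / √(0.402047 × 0.268277) = 0.161995 / 0.3284204 = 0.4933
O = 0.4933 > 0.4 → Yes.

Yes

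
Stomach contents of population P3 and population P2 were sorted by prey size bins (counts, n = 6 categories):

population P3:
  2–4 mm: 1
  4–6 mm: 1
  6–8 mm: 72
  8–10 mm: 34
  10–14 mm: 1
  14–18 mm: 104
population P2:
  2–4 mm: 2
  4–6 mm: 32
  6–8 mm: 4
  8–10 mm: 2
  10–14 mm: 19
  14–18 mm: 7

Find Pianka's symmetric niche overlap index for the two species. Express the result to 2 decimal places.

0.23

Proportions for population P3 (n=213): 1/213=0.0047, 1/213=0.0047, 72/213=0.3380, 34/213=0.1596, 1/213=0.0047, 104/213=0.4883
Proportions for population P2 (n=66): 2/66=0.0303, 32/66=0.4848, 4/66=0.0606, 2/66=0.0303, 19/66=0.2879, 7/66=0.1061
Σ p₁ᵢp₂ᵢ = 0.000142 + 0.002279 + 0.020483 + 0.004836 + 0.001353 + 0.051809 = 0.080902
Σp_1ᵢ² = 0.0047² + 0.0047² + 0.3380² + 0.1596² + 0.0047² + 0.4883² = 0.000022 + 0.000022 + 0.114244 + 0.025472 + 0.000022 + 0.238437 = 0.378219
Σp_2ᵢ² = 0.0303² + 0.4848² + 0.0606² + 0.0303² + 0.2879² + 0.1061² = 0.000918 + 0.235031 + 0.003672 + 0.000918 + 0.082886 + 0.011257 = 0.334682
O = 0.080902 / √(0.378219 × 0.334682) = 0.080902 / 0.3557852 = 0.2274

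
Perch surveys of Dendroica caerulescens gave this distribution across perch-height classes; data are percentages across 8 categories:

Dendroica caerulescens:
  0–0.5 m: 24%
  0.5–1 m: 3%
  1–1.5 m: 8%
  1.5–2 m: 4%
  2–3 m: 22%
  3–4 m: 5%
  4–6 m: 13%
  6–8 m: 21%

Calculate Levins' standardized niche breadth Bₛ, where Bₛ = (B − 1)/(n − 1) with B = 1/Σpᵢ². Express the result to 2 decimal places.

0.66

Convert percentages to proportions (divide by 100).
Σpᵢ² = 0.24² + 0.03² + 0.08² + 0.04² + 0.22² + 0.05² + 0.13² + 0.21² = 0.0576 + 0.0009 + 0.0064 + 0.0016 + 0.0484 + 0.0025 + 0.0169 + 0.0441 = 0.1784
B = 1 / 0.1784 = 5.6054
Bₛ = (B − 1)/(n − 1) = (5.6054 − 1)/(8 − 1) = 4.6054/7 = 0.6579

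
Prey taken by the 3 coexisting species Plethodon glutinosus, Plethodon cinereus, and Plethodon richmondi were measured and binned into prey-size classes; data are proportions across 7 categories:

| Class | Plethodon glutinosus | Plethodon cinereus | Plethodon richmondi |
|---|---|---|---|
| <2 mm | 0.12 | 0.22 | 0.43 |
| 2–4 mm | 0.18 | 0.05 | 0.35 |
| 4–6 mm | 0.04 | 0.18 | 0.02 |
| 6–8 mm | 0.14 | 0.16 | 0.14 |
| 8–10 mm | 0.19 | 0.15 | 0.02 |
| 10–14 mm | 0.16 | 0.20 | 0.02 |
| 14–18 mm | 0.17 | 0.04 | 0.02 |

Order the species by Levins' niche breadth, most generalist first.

Plethodon glutinosus > Plethodon cinereus > Plethodon richmondi

Σp_glutᵢ² = 0.12² + 0.18² + 0.04² + 0.14² + 0.19² + 0.16² + 0.17² = 0.0144 + 0.0324 + 0.0016 + 0.0196 + 0.0361 + 0.0256 + 0.0289 = 0.1586
B_glut = 1 / 0.1586 = 6.3052
Σp_cineᵢ² = 0.22² + 0.05² + 0.18² + 0.16² + 0.15² + 0.20² + 0.04² = 0.0484 + 0.0025 + 0.0324 + 0.0256 + 0.0225 + 0.0400 + 0.0016 = 0.1730
B_cine = 1 / 0.1730 = 5.7803
Σp_richᵢ² = 0.43² + 0.35² + 0.02² + 0.14² + 0.02² + 0.02² + 0.02² = 0.1849 + 0.1225 + 0.0004 + 0.0196 + 0.0004 + 0.0004 + 0.0004 = 0.3286
B_rich = 1 / 0.3286 = 3.0432
Ranking by B (broadest → narrowest): Plethodon glutinosus (6.31) > Plethodon cinereus (5.78) > Plethodon richmondi (3.04)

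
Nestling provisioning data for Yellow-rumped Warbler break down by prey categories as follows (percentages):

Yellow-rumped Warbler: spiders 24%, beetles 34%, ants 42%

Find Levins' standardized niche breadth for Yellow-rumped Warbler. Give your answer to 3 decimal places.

0.930

Convert percentages to proportions (divide by 100).
Σpᵢ² = 0.24² + 0.34² + 0.42² = 0.0576 + 0.1156 + 0.1764 = 0.3496
B = 1 / 0.3496 = 2.86041
Bₛ = (B − 1)/(n − 1) = (2.86041 − 1)/(3 − 1) = 1.86041/2 = 0.93021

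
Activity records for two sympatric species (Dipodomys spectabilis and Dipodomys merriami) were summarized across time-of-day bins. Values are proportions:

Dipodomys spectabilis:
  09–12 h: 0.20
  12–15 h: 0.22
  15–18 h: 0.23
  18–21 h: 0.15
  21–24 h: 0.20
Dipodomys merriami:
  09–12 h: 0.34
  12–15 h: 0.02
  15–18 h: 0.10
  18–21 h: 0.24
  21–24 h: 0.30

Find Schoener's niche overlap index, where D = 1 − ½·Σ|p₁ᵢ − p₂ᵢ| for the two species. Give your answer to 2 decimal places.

Σ|p₁ᵢ − p₂ᵢ| = 0.14 + 0.20 + 0.13 + 0.09 + 0.10 = 0.66
D = 1 − ½ × 0.66 = 1 − 0.330 = 0.6700

0.67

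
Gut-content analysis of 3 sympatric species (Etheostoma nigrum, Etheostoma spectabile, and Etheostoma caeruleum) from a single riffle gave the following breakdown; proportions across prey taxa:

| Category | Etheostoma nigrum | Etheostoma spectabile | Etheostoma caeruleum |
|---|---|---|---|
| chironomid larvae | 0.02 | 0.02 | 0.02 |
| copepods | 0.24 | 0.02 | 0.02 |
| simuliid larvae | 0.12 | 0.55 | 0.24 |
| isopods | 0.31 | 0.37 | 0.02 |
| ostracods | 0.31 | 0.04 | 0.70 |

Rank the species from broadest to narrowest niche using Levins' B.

Σp_nigrᵢ² = 0.02² + 0.24² + 0.12² + 0.31² + 0.31² = 0.0004 + 0.0576 + 0.0144 + 0.0961 + 0.0961 = 0.2646
B_nigr = 1 / 0.2646 = 3.7793
Σp_specᵢ² = 0.02² + 0.02² + 0.55² + 0.37² + 0.04² = 0.0004 + 0.0004 + 0.3025 + 0.1369 + 0.0016 = 0.4418
B_spec = 1 / 0.4418 = 2.2635
Σp_caerᵢ² = 0.02² + 0.02² + 0.24² + 0.02² + 0.70² = 0.0004 + 0.0004 + 0.0576 + 0.0004 + 0.4900 = 0.5488
B_caer = 1 / 0.5488 = 1.8222
Ranking by B (broadest → narrowest): Etheostoma nigrum (3.78) > Etheostoma spectabile (2.26) > Etheostoma caeruleum (1.82)

Etheostoma nigrum > Etheostoma spectabile > Etheostoma caeruleum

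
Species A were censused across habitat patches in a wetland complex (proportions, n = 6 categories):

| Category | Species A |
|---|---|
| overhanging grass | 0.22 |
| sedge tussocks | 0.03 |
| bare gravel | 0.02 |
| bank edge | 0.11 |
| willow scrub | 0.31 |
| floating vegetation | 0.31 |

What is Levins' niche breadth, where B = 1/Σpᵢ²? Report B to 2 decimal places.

Σpᵢ² = 0.22² + 0.03² + 0.02² + 0.11² + 0.31² + 0.31² = 0.0484 + 0.0009 + 0.0004 + 0.0121 + 0.0961 + 0.0961 = 0.2540
B = 1 / 0.2540 = 3.9370

3.94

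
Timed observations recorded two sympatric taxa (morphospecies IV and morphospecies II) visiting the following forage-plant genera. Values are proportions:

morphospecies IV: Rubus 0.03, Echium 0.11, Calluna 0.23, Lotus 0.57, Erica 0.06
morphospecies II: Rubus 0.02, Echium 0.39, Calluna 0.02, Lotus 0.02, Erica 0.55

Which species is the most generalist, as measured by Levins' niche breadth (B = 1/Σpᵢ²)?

morphospecies IV

Σp_IVᵢ² = 0.03² + 0.11² + 0.23² + 0.57² + 0.06² = 0.0009 + 0.0121 + 0.0529 + 0.3249 + 0.0036 = 0.3944
B_IV = 1 / 0.3944 = 2.5355
Σp_IIᵢ² = 0.02² + 0.39² + 0.02² + 0.02² + 0.55² = 0.0004 + 0.1521 + 0.0004 + 0.0004 + 0.3025 = 0.4558
B_II = 1 / 0.4558 = 2.1939
Highest B → broadest niche (most generalist): morphospecies IV (B = 2.54).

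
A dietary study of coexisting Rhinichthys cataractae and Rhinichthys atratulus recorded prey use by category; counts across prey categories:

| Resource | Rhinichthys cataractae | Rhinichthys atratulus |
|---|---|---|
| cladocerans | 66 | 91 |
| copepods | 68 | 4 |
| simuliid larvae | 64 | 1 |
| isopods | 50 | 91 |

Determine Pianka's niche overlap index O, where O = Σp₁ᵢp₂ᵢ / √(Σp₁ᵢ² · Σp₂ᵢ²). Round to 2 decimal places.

0.68

Proportions for Rhinichthys cataractae (n=248): 66/248=0.2661, 68/248=0.2742, 64/248=0.2581, 50/248=0.2016
Proportions for Rhinichthys atratulus (n=187): 91/187=0.4866, 4/187=0.0214, 1/187=0.0053, 91/187=0.4866
Σ p₁ᵢp₂ᵢ = 0.129484 + 0.005868 + 0.001368 + 0.098099 = 0.234819
Σp_1ᵢ² = 0.2661² + 0.2742² + 0.2581² + 0.2016² = 0.070809 + 0.075186 + 0.066616 + 0.040643 = 0.253254
Σp_2ᵢ² = 0.4866² + 0.0214² + 0.0053² + 0.4866² = 0.236780 + 0.000458 + 0.000028 + 0.236780 = 0.474046
O = 0.234819 / √(0.253254 × 0.474046) = 0.234819 / 0.3464882 = 0.6777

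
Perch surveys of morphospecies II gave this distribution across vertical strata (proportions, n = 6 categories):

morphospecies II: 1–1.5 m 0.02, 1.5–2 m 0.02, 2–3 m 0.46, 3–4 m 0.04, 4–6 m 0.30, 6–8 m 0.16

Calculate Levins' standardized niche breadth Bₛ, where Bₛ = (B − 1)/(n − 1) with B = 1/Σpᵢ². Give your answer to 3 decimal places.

0.407

Σpᵢ² = 0.02² + 0.02² + 0.46² + 0.04² + 0.30² + 0.16² = 0.0004 + 0.0004 + 0.2116 + 0.0016 + 0.0900 + 0.0256 = 0.3296
B = 1 / 0.3296 = 3.03398
Bₛ = (B − 1)/(n − 1) = (3.03398 − 1)/(6 − 1) = 2.03398/5 = 0.40680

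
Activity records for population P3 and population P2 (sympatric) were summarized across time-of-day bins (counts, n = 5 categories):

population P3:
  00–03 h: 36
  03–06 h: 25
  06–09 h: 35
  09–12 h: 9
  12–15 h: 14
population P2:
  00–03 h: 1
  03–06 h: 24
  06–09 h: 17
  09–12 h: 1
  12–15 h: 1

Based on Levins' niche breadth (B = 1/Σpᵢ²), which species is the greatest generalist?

population P3

Proportions for population P3 (n=119): 36/119=0.3025, 25/119=0.2101, 35/119=0.2941, 9/119=0.0756, 14/119=0.1176
Proportions for population P2 (n=44): 1/44=0.0227, 24/44=0.5455, 17/44=0.3864, 1/44=0.0227, 1/44=0.0227
Σp_P3ᵢ² = 0.3025² + 0.2101² + 0.2941² + 0.0756² + 0.1176² = 0.091506 + 0.044142 + 0.086495 + 0.005715 + 0.013830 = 0.241688
B_P3 = 1 / 0.241688 = 4.1376
Σp_P2ᵢ² = 0.0227² + 0.5455² + 0.3864² + 0.0227² + 0.0227² = 0.000515 + 0.297570 + 0.149305 + 0.000515 + 0.000515 = 0.448420
B_P2 = 1 / 0.448420 = 2.2301
Highest B → broadest niche (most generalist): population P3 (B = 4.14).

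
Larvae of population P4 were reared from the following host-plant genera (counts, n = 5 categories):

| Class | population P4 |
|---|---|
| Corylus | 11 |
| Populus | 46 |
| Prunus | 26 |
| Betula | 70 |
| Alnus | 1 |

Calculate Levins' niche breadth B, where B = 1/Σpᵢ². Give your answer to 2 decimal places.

3.04

Proportions for population P4 (n=154): 11/154=0.0714, 46/154=0.2987, 26/154=0.1688, 70/154=0.4545, 1/154=0.0065
Σpᵢ² = 0.0714² + 0.2987² + 0.1688² + 0.4545² + 0.0065² = 0.005098 + 0.089222 + 0.028493 + 0.206570 + 0.000042 = 0.329425
B = 1 / 0.329425 = 3.0356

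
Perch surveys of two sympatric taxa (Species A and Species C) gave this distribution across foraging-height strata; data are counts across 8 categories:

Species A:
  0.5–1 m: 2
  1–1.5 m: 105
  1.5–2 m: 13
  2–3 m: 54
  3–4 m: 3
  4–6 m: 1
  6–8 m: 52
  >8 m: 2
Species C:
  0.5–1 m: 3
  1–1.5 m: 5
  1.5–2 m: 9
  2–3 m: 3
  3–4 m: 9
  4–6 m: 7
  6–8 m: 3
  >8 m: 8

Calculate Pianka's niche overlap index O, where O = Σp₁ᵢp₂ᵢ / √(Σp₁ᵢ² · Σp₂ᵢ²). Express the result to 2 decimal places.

Proportions for Species A (n=232): 2/232=0.0086, 105/232=0.4526, 13/232=0.0560, 54/232=0.2328, 3/232=0.0129, 1/232=0.0043, 52/232=0.2241, 2/232=0.0086
Proportions for Species C (n=47): 3/47=0.0638, 5/47=0.1064, 9/47=0.1915, 3/47=0.0638, 9/47=0.1915, 7/47=0.1489, 3/47=0.0638, 8/47=0.1702
Σ p₁ᵢp₂ᵢ = 0.000549 + 0.048157 + 0.010724 + 0.014853 + 0.002470 + 0.000640 + 0.014298 + 0.001464 = 0.093155
Σp_1ᵢ² = 0.0086² + 0.4526² + 0.0560² + 0.2328² + 0.0129² + 0.0043² + 0.2241² + 0.0086² = 0.000074 + 0.204847 + 0.003136 + 0.054196 + 0.000166 + 0.000018 + 0.050221 + 0.000074 = 0.312732
Σp_2ᵢ² = 0.0638² + 0.1064² + 0.1915² + 0.0638² + 0.1915² + 0.1489² + 0.0638² + 0.1702² = 0.004070 + 0.011321 + 0.036672 + 0.004070 + 0.036672 + 0.022171 + 0.004070 + 0.028968 = 0.148014
O = 0.093155 / √(0.312732 × 0.148014) = 0.093155 / 0.2151481 = 0.4330

0.43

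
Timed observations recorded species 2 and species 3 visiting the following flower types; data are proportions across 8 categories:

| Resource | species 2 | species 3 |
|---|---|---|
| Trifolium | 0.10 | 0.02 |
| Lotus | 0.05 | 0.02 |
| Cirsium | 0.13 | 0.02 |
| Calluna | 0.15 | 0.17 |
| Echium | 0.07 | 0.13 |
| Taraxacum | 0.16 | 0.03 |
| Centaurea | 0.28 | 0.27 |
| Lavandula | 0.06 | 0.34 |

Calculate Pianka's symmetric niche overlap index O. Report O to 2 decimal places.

0.72

Σ p₁ᵢp₂ᵢ = 0.0020 + 0.0010 + 0.0026 + 0.0255 + 0.0091 + 0.0048 + 0.0756 + 0.0204 = 0.1410
Σp_1ᵢ² = 0.10² + 0.05² + 0.13² + 0.15² + 0.07² + 0.16² + 0.28² + 0.06² = 0.0100 + 0.0025 + 0.0169 + 0.0225 + 0.0049 + 0.0256 + 0.0784 + 0.0036 = 0.1644
Σp_2ᵢ² = 0.02² + 0.02² + 0.02² + 0.17² + 0.13² + 0.03² + 0.27² + 0.34² = 0.0004 + 0.0004 + 0.0004 + 0.0289 + 0.0169 + 0.0009 + 0.0729 + 0.1156 = 0.2364
O = 0.1410 / √(0.1644 × 0.2364) = 0.1410 / 0.19714 = 0.7152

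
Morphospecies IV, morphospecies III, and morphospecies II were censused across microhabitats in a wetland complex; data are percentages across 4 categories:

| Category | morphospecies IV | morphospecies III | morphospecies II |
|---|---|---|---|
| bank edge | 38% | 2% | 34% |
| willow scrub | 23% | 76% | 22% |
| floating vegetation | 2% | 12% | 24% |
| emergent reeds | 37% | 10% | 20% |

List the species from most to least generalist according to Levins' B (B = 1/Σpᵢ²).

morphospecies II > morphospecies IV > morphospecies III

Convert percentages to proportions (divide by 100).
Σp_IVᵢ² = 0.38² + 0.23² + 0.02² + 0.37² = 0.1444 + 0.0529 + 0.0004 + 0.1369 = 0.3346
B_IV = 1 / 0.3346 = 2.9886
Σp_IIIᵢ² = 0.02² + 0.76² + 0.12² + 0.10² = 0.0004 + 0.5776 + 0.0144 + 0.0100 = 0.6024
B_III = 1 / 0.6024 = 1.6600
Σp_IIᵢ² = 0.34² + 0.22² + 0.24² + 0.20² = 0.1156 + 0.0484 + 0.0576 + 0.0400 = 0.2616
B_II = 1 / 0.2616 = 3.8226
Ranking by B (broadest → narrowest): morphospecies II (3.82) > morphospecies IV (2.99) > morphospecies III (1.66)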